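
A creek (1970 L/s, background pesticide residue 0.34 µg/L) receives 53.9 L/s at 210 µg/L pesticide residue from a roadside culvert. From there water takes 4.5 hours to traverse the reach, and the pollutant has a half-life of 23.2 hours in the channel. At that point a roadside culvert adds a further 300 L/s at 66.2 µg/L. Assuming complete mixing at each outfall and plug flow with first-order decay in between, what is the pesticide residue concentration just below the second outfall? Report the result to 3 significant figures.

Mass balance: C = (1970·0.3400 + 53.90·210.0) / 2024 = 11990/2024 = 5.924 µg/L; combined flow 2024 L/s.
Half-life 23.2 h → k = ln 2 / 23.2 = 0.02988 h⁻¹ = 0.7170 d⁻¹.
Applying C = C₀e^(−kt): 5.924 × 0.8742 = 5.178 µg/L.
Second outfall: C = (2024·5.178 + 300.0·66.20)/2324 = 13.06 µg/L.

13.1 µg/L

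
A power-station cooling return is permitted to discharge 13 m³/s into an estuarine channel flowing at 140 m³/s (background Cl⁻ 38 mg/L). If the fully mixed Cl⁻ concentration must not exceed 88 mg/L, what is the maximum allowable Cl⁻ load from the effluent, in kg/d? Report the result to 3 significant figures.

Mass balance at the limit: 140.0·38.00 + 13.00·Cₑ = 153.0·88 → Cₑ = 626.5 mg/L.
Load = 13.00 m³/s × 626.5 g/m³ × 86 400 s/d = 703600 kg/d.

704000 kg/d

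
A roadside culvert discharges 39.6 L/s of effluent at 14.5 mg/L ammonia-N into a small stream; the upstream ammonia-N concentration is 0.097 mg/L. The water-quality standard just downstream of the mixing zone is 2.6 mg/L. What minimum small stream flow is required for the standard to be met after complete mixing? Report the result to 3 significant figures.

Set C_mix = 2.6: (Q·0.09700 + 39.60·14.50) / (Q + 39.60) = 2.6
→ Q = 39.60·(14.50 − 2.6)/(2.6 − 0.09700) = 188.3 L/s.

188 L/s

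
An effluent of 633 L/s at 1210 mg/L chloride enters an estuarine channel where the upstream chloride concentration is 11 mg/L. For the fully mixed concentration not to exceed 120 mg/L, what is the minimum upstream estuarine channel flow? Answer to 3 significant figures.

6330 L/s

Set C_mix = 120: (Q·11.00 + 633.0·1210) / (Q + 633.0) = 120
→ Q = 633.0·(1210 − 120)/(120 − 11.00) = 6330 L/s.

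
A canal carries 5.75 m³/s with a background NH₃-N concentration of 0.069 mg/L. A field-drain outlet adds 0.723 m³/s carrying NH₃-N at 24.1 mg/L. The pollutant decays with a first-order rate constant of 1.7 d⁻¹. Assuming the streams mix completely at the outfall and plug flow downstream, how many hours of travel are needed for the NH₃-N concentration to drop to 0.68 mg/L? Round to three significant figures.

Mass balance: C = (5.750·0.06900 + 0.7230·24.10) / 6.473 = 17.82/6.473 = 2.753 mg/L.
2.753·exp(−k·t) = 0.68 → t = ln(2.753/0.68)/k = 71070 s = 19.74 h.

19.7 h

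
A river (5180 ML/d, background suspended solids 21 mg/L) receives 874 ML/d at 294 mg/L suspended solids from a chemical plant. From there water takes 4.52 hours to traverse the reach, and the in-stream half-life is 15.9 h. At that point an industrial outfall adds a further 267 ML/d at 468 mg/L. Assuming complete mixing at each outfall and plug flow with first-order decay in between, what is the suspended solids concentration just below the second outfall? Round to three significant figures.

67.3 mg/L

Flow-weighted average: C = (5180·21.00 + 874.0·294.0) / 6054 = 365700/6054 = 60.41 mg/L; combined flow 6054 ML/d.
Half-life 15.9 h → k = ln 2 / 15.9 = 0.04359 h⁻¹ = 1.046 d⁻¹.
Decay over the reach: 60.41·exp(−kt) = 60.41·0.8212 = 49.61 mg/L.
At the second outfall, C = (6054·49.61 + 267.0·468.0) / (6054 + 267.0) = 67.28 mg/L.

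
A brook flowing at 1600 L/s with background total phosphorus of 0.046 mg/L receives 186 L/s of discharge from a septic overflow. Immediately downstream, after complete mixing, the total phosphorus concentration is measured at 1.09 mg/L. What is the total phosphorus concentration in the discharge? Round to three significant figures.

Mass balance: 1600·0.04600 + 186.0·Cₑ = 1786·1.090
→ Cₑ = (1786·1.090 − 1600·0.04600) / 186.0 = 10.07 mg/L.

10.1 mg/L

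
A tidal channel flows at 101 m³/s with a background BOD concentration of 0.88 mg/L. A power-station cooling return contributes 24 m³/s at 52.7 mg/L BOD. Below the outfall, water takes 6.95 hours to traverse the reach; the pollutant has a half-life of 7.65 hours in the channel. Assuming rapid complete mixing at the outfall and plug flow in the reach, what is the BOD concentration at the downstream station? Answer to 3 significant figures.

Mixed concentration C = ΣQC/ΣQ = (101.0·0.8800 + 24.00·52.70) / 125.0 = 1354/125.0 = 10.83 mg/L.
Half-life 7.65 h → k = ln 2 / 7.65 = 0.09061 h⁻¹ = 2.175 d⁻¹.
Applying C = C₀e^(−kt): 10.83 × 0.5327 = 5.769 mg/L.

5.77 mg/L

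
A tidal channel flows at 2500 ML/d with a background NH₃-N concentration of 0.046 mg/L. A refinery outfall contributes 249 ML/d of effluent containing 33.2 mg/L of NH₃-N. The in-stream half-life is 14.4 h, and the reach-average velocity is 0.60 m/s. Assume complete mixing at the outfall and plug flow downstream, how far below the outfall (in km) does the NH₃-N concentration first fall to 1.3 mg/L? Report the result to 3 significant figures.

38.3 km

After mixing, C = (2500·0.04600 + 249.0·33.20) / 2749 = 8382/2749 = 3.049 mg/L.
Half-life 14.4 h → k = ln 2 / 14.4 = 0.04814 h⁻¹ = 1.155 d⁻¹.
Set 3.049·exp(−k·t) = 1.3 → t = ln(3.049/1.3)/k = 63750 s = 17.71 h.
Distance = v·t = 0.60·63750 = 38250 m = 38.25 km.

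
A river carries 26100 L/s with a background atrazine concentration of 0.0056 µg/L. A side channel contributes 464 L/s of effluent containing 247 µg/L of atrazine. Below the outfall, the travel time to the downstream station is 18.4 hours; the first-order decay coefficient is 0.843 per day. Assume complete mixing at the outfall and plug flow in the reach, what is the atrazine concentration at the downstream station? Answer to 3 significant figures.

2.26 µg/L

After mixing, C = (26100·0.005600 + 464.0·247.0) / 26560 = 114800/26560 = 4.320 µg/L.
After decay, C = 4.320 × e^(−kt) = 4.320 × 0.5240 = 2.264 µg/L.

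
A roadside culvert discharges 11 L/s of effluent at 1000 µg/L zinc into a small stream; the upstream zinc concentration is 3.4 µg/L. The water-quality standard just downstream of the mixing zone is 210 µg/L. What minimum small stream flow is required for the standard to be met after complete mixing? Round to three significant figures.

Set C_mix = 210: (Q·3.400 + 11.00·1000) / (Q + 11.00) = 210
→ Q = 11.00·(1000 − 210)/(210 − 3.400) = 42.06 L/s.

42.1 L/s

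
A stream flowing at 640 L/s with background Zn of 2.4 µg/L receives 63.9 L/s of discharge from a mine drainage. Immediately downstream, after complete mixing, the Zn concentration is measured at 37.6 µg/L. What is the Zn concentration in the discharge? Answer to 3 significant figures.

390 µg/L

Mass balance: 640.0·2.400 + 63.90·Cₑ = 703.9·37.60
→ Cₑ = (703.9·37.60 − 640.0·2.400) / 63.90 = 390.2 µg/L.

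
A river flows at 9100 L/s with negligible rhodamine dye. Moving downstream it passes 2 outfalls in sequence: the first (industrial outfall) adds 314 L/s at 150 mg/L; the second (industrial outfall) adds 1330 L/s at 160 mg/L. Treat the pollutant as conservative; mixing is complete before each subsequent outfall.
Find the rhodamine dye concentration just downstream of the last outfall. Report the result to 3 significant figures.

24.2 mg/L

Outfall 1: combined Q = 9414 L/s; C = (9100·0 + 314.0·150.0)/9414 = 5.003 mg/L.
Outfall 2: combined Q = 10740 L/s; C = (9414·5.003 + 1330·160.0)/10740 = 24.19 mg/L.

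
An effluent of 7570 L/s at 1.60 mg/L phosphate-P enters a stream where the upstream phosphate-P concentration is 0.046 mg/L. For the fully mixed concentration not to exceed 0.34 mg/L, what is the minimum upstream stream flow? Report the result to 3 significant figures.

32400 L/s

Set C_mix = 0.34: (Q·0.04600 + 7570·1.600) / (Q + 7570) = 0.34
→ Q = 7570·(1.600 − 0.34)/(0.34 − 0.04600) = 32440 L/s.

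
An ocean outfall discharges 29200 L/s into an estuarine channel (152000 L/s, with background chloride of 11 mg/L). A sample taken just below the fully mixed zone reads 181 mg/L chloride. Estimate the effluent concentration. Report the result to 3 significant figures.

1070 mg/L

Mass balance: 152000·11.00 + 29200·Cₑ = 181200·181.0
→ Cₑ = (181200·181.0 − 152000·11.00) / 29200 = 1066 mg/L.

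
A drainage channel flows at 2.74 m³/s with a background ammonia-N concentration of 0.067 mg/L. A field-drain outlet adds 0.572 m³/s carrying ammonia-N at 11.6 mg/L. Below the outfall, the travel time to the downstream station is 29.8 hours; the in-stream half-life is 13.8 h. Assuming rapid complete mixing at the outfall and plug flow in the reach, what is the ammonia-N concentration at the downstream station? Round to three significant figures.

Mass balance: C = (2.740·0.06700 + 0.5720·11.60) / 3.312 = 6.819/3.312 = 2.059 mg/L.
Half-life 13.8 h → k = ln 2 / 13.8 = 0.05023 h⁻¹ = 1.205 d⁻¹.
Decay over the reach: 2.059·exp(−kt) = 2.059·0.2238 = 0.4609 mg/L.

0.461 mg/L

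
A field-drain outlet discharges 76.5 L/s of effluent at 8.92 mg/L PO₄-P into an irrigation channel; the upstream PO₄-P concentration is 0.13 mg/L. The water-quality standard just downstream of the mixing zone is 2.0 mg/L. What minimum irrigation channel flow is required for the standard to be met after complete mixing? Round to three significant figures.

Set C_mix = 2.0: (Q·0.1300 + 76.50·8.920) / (Q + 76.50) = 2.0
→ Q = 76.50·(8.920 − 2.0)/(2.0 − 0.1300) = 283.1 L/s.

283 L/s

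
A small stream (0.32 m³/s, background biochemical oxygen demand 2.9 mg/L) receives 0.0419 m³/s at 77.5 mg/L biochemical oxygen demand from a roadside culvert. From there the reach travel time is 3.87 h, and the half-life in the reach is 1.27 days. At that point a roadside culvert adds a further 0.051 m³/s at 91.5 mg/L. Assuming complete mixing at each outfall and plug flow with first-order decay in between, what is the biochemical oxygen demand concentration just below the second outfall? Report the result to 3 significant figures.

Conservation of mass: C = (0.3200·2.900 + 0.04190·77.50) / 0.3619 = 4.175/0.3619 = 11.54 mg/L; combined flow 0.3619 m³/s.
Half-life 1.27 d → k = ln 2 / 1.27 = 0.5458 d⁻¹.
First-order decay: C = 11.54·exp(−k·t) = 11.54·0.9158 = 10.57 mg/L.
Second outfall: C = (0.3619·10.57 + 0.05100·91.50)/0.4129 = 20.56 mg/L.

20.6 mg/L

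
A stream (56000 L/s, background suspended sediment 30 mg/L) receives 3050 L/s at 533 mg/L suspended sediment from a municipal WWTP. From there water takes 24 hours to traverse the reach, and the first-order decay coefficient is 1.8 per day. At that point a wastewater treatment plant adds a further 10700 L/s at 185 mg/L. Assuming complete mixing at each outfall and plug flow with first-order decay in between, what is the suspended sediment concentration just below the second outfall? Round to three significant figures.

36.2 mg/L

After mixing, C = (56000·30.00 + 3050·533.0) / 59050 = 3306000/59050 = 55.98 mg/L; combined flow 59050 L/s.
Applying C = C₀e^(−kt): 55.98 × 0.1653 = 9.254 mg/L.
Second outfall: C = (59050·9.254 + 10700·185.0)/69750 = 36.21 mg/L.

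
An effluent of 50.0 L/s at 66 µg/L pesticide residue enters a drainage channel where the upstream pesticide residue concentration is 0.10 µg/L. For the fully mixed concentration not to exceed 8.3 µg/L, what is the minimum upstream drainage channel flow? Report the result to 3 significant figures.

352 L/s

Set C_mix = 8.3: (Q·0.1000 + 50.00·66.00) / (Q + 50.00) = 8.3
→ Q = 50.00·(66.00 − 8.3)/(8.3 − 0.1000) = 351.8 L/s.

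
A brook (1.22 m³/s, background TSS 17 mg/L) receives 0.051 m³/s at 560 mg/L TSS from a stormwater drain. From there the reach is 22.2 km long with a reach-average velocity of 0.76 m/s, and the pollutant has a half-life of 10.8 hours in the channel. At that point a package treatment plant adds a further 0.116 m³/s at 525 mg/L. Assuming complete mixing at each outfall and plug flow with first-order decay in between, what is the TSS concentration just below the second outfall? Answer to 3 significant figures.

After mixing, C = (1.220·17.00 + 0.05100·560.0) / 1.271 = 49.30/1.271 = 38.79 mg/L; combined flow 1.271 m³/s.
Travel time t = 22.2·1000 / 0.76 = 29210 s = 8.114 h.
Half-life 10.8 h → k = ln 2 / 10.8 = 0.06418 h⁻¹ = 1.540 d⁻¹.
Decay over the reach: 38.79·exp(−kt) = 38.79·0.5941 = 23.04 mg/L.
Second outfall: C = (1.271·23.04 + 0.1160·525.0)/1.387 = 65.02 mg/L.

65.0 mg/L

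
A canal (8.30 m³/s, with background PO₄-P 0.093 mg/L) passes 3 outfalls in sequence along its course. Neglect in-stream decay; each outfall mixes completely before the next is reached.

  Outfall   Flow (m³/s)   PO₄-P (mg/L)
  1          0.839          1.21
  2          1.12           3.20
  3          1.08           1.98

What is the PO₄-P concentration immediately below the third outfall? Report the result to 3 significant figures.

Outfall 1: combined Q = 9.139 m³/s; C = (8.300·0.09300 + 0.8390·1.210)/9.139 = 0.1955 mg/L.
Outfall 2: combined Q = 10.26 m³/s; C = (9.139·0.1955 + 1.120·3.200)/10.26 = 0.5235 mg/L.
Outfall 3: combined Q = 11.34 m³/s; C = (10.26·0.5235 + 1.080·1.980)/11.34 = 0.6623 mg/L.

0.662 mg/L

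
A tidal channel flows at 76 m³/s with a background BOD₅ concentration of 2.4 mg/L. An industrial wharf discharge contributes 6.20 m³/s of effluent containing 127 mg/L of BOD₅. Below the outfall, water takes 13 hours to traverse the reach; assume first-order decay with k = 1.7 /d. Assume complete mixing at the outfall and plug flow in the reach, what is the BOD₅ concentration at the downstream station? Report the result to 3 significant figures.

Mixed concentration C = ΣQC/ΣQ = (76.00·2.400 + 6.200·127.0) / 82.20 = 969.8/82.20 = 11.80 mg/L.
Applying C = C₀e^(−kt): 11.80 × 0.3982 = 4.698 mg/L.

4.70 mg/L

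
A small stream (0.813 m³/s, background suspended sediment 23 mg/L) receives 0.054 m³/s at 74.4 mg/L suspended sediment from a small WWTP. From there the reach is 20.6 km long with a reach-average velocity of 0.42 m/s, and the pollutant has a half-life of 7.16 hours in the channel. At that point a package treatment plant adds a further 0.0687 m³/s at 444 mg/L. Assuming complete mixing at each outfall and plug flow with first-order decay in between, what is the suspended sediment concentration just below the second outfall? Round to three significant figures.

39.1 mg/L

Mass balance: C = (0.8130·23.00 + 0.05400·74.40) / 0.8670 = 22.72/0.8670 = 26.20 mg/L; combined flow 0.8670 m³/s.
Travel time t = 20.6·1000 / 0.42 = 49050 s = 13.62 h.
Half-life 7.16 h → k = ln 2 / 7.16 = 0.09681 h⁻¹ = 2.323 d⁻¹.
After decay, C = 26.20 × e^(−kt) = 26.20 × 0.2674 = 7.007 mg/L.
Second outfall: C = (0.8670·7.007 + 0.06870·444.0)/0.9357 = 39.09 mg/L.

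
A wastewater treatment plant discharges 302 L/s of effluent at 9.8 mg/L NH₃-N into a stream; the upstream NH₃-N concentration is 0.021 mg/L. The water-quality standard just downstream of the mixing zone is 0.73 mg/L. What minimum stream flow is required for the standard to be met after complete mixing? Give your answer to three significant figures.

3860 L/s

Set C_mix = 0.73: (Q·0.02100 + 302.0·9.800) / (Q + 302.0) = 0.73
→ Q = 302.0·(9.800 − 0.73)/(0.73 − 0.02100) = 3863 L/s.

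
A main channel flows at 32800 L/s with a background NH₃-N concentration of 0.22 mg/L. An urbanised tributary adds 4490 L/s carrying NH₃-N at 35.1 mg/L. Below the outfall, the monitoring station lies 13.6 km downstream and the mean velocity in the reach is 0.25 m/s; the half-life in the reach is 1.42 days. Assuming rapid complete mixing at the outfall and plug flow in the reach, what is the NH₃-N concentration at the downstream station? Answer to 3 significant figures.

3.25 mg/L

Mixed concentration C = ΣQC/ΣQ = (32800·0.2200 + 4490·35.10) / 37290 = 164800/37290 = 4.420 mg/L.
Travel time t = 13.6·1000 / 0.25 = 54400 s = 15.11 h.
Half-life 1.42 d → k = ln 2 / 1.42 = 0.4881 d⁻¹.
After decay, C = 4.420 × e^(−kt) = 4.420 × 0.7354 = 3.250 mg/L.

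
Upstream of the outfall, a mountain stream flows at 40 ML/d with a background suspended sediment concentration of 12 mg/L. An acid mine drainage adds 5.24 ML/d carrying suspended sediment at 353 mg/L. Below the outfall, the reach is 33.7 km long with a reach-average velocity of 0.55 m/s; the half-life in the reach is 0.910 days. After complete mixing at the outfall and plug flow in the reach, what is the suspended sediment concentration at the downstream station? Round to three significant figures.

Mixed concentration C = ΣQC/ΣQ = (40.00·12.00 + 5.240·353.0) / 45.24 = 2330/45.24 = 51.50 mg/L.
Travel time t = 33.7·1000 / 0.55 = 61270 s = 17.02 h.
Half-life 0.910 d → k = ln 2 / 0.910 = 0.7617 d⁻¹.
Decay over the reach: 51.50·exp(−kt) = 51.50·0.5826 = 30.00 mg/L.

30.0 mg/L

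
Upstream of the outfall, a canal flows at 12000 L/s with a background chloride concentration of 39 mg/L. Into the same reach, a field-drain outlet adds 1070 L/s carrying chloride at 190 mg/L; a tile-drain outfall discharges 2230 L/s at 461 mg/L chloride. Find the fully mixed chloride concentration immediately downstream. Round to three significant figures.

111 mg/L

After mixing, C = (12000·39.00 + 1070·190.0 + 2230·461.0) / 15300 = 1699000/15300 = 111.1 mg/L.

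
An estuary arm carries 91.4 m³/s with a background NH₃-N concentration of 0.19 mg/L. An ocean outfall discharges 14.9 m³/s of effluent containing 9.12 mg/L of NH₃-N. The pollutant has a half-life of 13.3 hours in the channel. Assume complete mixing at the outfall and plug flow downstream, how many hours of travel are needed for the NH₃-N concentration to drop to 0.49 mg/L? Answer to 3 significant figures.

Flow-weighted average: C = (91.40·0.1900 + 14.90·9.120) / 106.3 = 153.3/106.3 = 1.442 mg/L.
Half-life 13.3 h → k = ln 2 / 13.3 = 0.05212 h⁻¹ = 1.251 d⁻¹.
1.442·exp(−k·t) = 0.49 → t = ln(1.442/0.49)/k = 74550 s = 20.71 h.

20.7 h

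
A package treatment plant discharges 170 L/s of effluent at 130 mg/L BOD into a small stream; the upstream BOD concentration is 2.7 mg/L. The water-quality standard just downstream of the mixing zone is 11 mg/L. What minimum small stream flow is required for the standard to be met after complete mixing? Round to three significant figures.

2440 L/s

Set C_mix = 11: (Q·2.700 + 170.0·130.0) / (Q + 170.0) = 11
→ Q = 170.0·(130.0 − 11)/(11 − 2.700) = 2437 L/s.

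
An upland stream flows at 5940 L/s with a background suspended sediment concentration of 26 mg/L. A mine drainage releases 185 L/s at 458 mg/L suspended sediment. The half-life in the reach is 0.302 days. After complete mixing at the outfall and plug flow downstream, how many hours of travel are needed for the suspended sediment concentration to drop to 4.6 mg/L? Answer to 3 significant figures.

22.4 h

Mass balance: C = (5940·26.00 + 185.0·458.0) / 6125 = 239200/6125 = 39.05 mg/L.
Half-life 0.302 d → k = ln 2 / 0.302 = 2.295 d⁻¹.
39.05·exp(−k·t) = 4.6 → t = ln(39.05/4.6)/k = 80510 s = 22.36 h.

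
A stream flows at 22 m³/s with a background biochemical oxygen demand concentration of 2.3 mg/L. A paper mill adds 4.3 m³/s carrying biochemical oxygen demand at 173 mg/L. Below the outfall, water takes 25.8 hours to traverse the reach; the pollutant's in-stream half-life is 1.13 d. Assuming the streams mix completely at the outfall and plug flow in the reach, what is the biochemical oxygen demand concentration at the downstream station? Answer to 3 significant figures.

15.6 mg/L

After mixing, C = (22.00·2.300 + 4.300·173.0) / 26.30 = 794.5/26.30 = 30.21 mg/L.
Half-life 1.13 d → k = ln 2 / 1.13 = 0.6134 d⁻¹.
First-order decay: C = 30.21·exp(−k·t) = 30.21·0.5172 = 15.62 mg/L.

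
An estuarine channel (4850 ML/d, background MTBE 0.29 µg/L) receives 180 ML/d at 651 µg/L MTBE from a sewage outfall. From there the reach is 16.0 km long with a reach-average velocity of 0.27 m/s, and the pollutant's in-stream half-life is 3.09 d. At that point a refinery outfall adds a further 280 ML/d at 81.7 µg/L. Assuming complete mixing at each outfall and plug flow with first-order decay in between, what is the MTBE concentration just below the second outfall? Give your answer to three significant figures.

23.5 µg/L

Conservation of mass: C = (4850·0.2900 + 180.0·651.0) / 5030 = 118600/5030 = 23.58 µg/L; combined flow 5030 ML/d.
Travel time t = 16.0·1000 / 0.27 = 59260 s = 16.46 h.
Half-life 3.09 d → k = ln 2 / 3.09 = 0.2243 d⁻¹.
After decay, C = 23.58 × e^(−kt) = 23.58 × 0.8574 = 20.21 µg/L.
At the second outfall, C = (5030·20.21 + 280.0·81.70) / (5030 + 280.0) = 23.46 µg/L.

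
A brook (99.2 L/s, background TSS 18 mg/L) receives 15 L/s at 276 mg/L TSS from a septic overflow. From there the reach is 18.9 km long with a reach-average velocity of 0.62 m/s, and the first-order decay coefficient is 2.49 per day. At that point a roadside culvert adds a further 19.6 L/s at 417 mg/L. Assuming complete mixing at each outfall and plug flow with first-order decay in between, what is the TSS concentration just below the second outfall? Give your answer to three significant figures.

After mixing, C = (99.20·18.00 + 15.00·276.0) / 114.2 = 5926/114.2 = 51.89 mg/L; combined flow 114.2 L/s.
Travel time t = 18.9·1000 / 0.62 = 30480 s = 8.468 h.
Decay over the reach: 51.89·exp(−kt) = 51.89·0.4154 = 21.55 mg/L.
Second outfall: C = (114.2·21.55 + 19.60·417.0)/133.8 = 79.48 mg/L.

79.5 mg/L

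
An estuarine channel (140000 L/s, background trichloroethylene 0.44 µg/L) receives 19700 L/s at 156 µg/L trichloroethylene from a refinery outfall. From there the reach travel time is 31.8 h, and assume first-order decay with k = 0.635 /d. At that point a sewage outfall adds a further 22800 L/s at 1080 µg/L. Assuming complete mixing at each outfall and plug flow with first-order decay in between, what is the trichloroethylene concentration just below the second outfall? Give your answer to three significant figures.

142 µg/L

Mass balance: C = (140000·0.4400 + 19700·156.0) / 159700 = 3135000/159700 = 19.63 µg/L; combined flow 159700 L/s.
Applying C = C₀e^(−kt): 19.63 × 0.4311 = 8.463 µg/L.
At the second outfall, C = (159700·8.463 + 22800·1080) / (159700 + 22800) = 142.3 µg/L.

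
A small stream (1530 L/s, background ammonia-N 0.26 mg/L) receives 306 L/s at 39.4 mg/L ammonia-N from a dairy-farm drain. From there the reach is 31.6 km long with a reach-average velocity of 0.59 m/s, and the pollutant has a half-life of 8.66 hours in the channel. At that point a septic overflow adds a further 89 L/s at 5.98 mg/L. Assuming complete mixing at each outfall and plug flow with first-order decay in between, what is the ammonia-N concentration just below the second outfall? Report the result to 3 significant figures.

2.24 mg/L

Conservation of mass: C = (1530·0.2600 + 306.0·39.40) / 1836 = 12450/1836 = 6.783 mg/L; combined flow 1836 L/s.
Travel time t = 31.6·1000 / 0.59 = 53560 s = 14.88 h.
Half-life 8.66 h → k = ln 2 / 8.66 = 0.08004 h⁻¹ = 1.921 d⁻¹.
Applying C = C₀e^(−kt): 6.783 × 0.3040 = 2.062 mg/L.
At the second outfall, C = (1836·2.062 + 89.00·5.980) / (1836 + 89.00) = 2.243 mg/L.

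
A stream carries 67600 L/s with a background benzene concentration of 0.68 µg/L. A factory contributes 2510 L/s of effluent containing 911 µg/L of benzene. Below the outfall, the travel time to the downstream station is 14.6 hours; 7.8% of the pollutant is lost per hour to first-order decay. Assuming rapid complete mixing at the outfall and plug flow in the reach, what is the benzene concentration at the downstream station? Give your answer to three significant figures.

10.2 µg/L

Flow-weighted average: C = (67600·0.6800 + 2510·911.0) / 70110 = 2333000/70110 = 33.27 µg/L.
7.8%/h lost → k = −ln(1 − 0.078) = 0.08121 h⁻¹.
After decay, C = 33.27 × e^(−kt) = 33.27 × 0.3055 = 10.17 µg/L.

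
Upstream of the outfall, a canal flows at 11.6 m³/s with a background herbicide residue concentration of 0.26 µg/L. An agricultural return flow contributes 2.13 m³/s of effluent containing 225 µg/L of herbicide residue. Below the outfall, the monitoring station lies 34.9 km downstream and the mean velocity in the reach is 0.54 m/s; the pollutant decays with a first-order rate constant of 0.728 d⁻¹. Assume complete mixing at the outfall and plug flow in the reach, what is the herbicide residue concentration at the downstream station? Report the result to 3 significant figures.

20.4 µg/L

Mass balance: C = (11.60·0.2600 + 2.130·225.0) / 13.73 = 482.3/13.73 = 35.12 µg/L.
Travel time t = 34.9·1000 / 0.54 = 64630 s = 17.95 h.
Applying C = C₀e^(−kt): 35.12 × 0.5801 = 20.38 µg/L.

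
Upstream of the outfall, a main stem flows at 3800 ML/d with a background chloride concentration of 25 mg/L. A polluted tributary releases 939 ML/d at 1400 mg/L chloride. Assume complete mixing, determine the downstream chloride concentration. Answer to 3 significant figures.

Mixed concentration C = ΣQC/ΣQ = (3800·25.00 + 939.0·1400) / 4739 = 1410000/4739 = 297.4 mg/L.

297 mg/L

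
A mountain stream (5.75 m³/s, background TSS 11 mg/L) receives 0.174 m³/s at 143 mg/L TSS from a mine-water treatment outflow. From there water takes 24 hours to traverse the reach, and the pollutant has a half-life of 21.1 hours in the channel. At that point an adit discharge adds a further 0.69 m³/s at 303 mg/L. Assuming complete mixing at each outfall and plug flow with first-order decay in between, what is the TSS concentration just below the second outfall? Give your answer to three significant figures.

After mixing, C = (5.750·11.00 + 0.1740·143.0) / 5.924 = 88.13/5.924 = 14.88 mg/L; combined flow 5.924 m³/s.
Half-life 21.1 h → k = ln 2 / 21.1 = 0.03285 h⁻¹ = 0.7884 d⁻¹.
First-order decay: C = 14.88·exp(−k·t) = 14.88·0.4546 = 6.763 mg/L.
At the second outfall, C = (5.924·6.763 + 0.6900·303.0) / (5.924 + 0.6900) = 37.67 mg/L.

37.7 mg/L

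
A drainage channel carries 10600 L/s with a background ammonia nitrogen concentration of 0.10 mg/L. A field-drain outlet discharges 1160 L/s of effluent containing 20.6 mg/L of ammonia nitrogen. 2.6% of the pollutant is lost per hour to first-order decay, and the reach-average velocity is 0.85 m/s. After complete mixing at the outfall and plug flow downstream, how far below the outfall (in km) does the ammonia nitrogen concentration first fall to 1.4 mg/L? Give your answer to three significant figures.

After mixing, C = (10600·0.1000 + 1160·20.60) / 11760 = 24960/11760 = 2.122 mg/L.
2.6%/h lost → k = −ln(1 − 0.026) = 0.02634 h⁻¹.
Set 2.122·exp(−k·t) = 1.4 → t = ln(2.122/1.4)/k = 56840 s = 15.79 h.
Distance = v·t = 0.85·56840 = 48310 m = 48.31 km.

48.3 km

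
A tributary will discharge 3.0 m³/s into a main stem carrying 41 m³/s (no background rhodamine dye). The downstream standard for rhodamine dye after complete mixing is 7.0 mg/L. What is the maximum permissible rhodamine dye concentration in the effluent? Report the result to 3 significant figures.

At the limit, (Qr·Cr + Qe·Cₑ)/(Qr + Qe) = 7.0:
Cₑ = (44.00·7.0 − 41.00·0) / 3.000 = 102.7 mg/L.

103 mg/L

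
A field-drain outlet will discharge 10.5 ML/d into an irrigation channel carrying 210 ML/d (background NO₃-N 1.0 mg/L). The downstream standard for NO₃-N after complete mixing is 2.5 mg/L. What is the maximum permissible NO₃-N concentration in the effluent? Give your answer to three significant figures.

At the limit, (Qr·Cr + Qe·Cₑ)/(Qr + Qe) = 2.5:
Cₑ = (220.5·2.5 − 210.0·1.000) / 10.50 = 32.50 mg/L.

32.5 mg/L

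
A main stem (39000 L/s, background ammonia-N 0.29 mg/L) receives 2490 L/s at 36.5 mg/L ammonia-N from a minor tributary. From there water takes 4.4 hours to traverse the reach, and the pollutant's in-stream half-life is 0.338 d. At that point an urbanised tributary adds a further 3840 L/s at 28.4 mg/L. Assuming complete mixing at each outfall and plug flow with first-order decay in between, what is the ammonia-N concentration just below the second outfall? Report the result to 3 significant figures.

Mixed concentration C = ΣQC/ΣQ = (39000·0.2900 + 2490·36.50) / 41490 = 102200/41490 = 2.463 mg/L; combined flow 41490 L/s.
Half-life 0.338 d → k = ln 2 / 0.338 = 2.051 d⁻¹.
After decay, C = 2.463 × e^(−kt) = 2.463 × 0.6866 = 1.691 mg/L.
At the second outfall, C = (41490·1.691 + 3840·28.40) / (41490 + 3840) = 3.954 mg/L.

3.95 mg/L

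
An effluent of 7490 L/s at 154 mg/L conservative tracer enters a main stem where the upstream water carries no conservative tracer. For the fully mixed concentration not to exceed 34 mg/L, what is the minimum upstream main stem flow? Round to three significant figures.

26400 L/s

Set C_mix = 34: (Q·0 + 7490·154.0) / (Q + 7490) = 34
→ Q = 7490·(154.0 − 34)/(34 − 0) = 26440 L/s.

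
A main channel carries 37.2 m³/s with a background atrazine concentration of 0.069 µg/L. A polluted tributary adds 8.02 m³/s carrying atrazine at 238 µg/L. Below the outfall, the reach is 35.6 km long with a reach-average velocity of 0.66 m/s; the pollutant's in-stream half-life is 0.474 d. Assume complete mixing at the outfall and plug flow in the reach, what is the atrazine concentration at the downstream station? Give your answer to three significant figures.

Mixed concentration C = ΣQC/ΣQ = (37.20·0.06900 + 8.020·238.0) / 45.22 = 1911/45.22 = 42.27 µg/L.
Travel time t = 35.6·1000 / 0.66 = 53940 s = 14.98 h.
Half-life 0.474 d → k = ln 2 / 0.474 = 1.462 d⁻¹.
Decay over the reach: 42.27·exp(−kt) = 42.27·0.4013 = 16.96 µg/L.

17.0 µg/L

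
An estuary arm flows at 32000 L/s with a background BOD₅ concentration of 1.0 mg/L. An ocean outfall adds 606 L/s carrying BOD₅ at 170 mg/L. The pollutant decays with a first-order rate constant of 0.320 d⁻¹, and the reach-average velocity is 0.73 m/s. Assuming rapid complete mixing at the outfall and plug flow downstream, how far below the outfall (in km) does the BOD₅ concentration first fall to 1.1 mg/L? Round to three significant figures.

261 km

Conservation of mass: C = (32000·1.000 + 606.0·170.0) / 32610 = 135000/32610 = 4.141 mg/L.
Set 4.141·exp(−k·t) = 1.1 → t = ln(4.141/1.1)/k = 357900 s = 99.42 h.
Distance = v·t = 0.73·357900 = 261300 m = 261.3 km.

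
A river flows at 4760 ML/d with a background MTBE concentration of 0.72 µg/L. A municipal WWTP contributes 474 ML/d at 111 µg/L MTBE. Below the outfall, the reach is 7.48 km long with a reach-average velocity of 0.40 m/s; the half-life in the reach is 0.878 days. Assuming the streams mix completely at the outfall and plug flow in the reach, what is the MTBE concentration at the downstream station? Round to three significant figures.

Flow-weighted average: C = (4760·0.7200 + 474.0·111.0) / 5234 = 56040/5234 = 10.71 µg/L.
Travel time t = 7.48·1000 / 0.40 = 18700 s = 5.194 h.
Half-life 0.878 d → k = ln 2 / 0.878 = 0.7895 d⁻¹.
After decay, C = 10.71 × e^(−kt) = 10.71 × 0.8429 = 9.025 µg/L.

9.03 µg/L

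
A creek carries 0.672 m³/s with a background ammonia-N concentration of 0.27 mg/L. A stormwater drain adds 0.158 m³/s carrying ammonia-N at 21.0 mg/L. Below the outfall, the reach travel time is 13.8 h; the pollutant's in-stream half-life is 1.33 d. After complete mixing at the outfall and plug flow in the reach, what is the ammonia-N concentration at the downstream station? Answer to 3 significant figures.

Mixed concentration C = ΣQC/ΣQ = (0.6720·0.2700 + 0.1580·21.00) / 0.8300 = 3.499/0.8300 = 4.216 mg/L.
Half-life 1.33 d → k = ln 2 / 1.33 = 0.5212 d⁻¹.
First-order decay: C = 4.216·exp(−k·t) = 4.216·0.7411 = 3.124 mg/L.

3.12 mg/L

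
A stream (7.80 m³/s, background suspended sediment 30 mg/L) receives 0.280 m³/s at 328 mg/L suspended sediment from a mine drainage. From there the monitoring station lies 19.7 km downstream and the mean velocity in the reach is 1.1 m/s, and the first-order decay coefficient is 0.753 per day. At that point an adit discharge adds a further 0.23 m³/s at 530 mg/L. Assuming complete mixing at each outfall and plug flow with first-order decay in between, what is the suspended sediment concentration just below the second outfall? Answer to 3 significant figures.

Flow-weighted average: C = (7.800·30.00 + 0.2800·328.0) / 8.080 = 325.8/8.080 = 40.33 mg/L; combined flow 8.080 m³/s.
Travel time t = 19.7·1000 / 1.1 = 17910 s = 4.975 h.
First-order decay: C = 40.33·exp(−k·t) = 40.33·0.8555 = 34.50 mg/L.
At the second outfall, C = (8.080·34.50 + 0.2300·530.0) / (8.080 + 0.2300) = 48.21 mg/L.

48.2 mg/L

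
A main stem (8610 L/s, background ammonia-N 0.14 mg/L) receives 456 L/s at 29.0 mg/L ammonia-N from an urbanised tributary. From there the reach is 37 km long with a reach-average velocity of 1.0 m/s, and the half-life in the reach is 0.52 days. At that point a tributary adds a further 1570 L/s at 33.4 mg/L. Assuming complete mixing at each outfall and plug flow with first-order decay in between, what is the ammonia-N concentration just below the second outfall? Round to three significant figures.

Conservation of mass: C = (8610·0.1400 + 456.0·29.00) / 9066 = 14430/9066 = 1.592 mg/L; combined flow 9066 L/s.
Travel time t = 37·1000 / 1.0 = 37000 s = 10.28 h.
Half-life 0.52 d → k = ln 2 / 0.52 = 1.333 d⁻¹.
After decay, C = 1.592 × e^(−kt) = 1.592 × 0.5651 = 0.8993 mg/L.
Second outfall: C = (9066·0.8993 + 1570·33.40)/10640 = 5.697 mg/L.

5.70 mg/L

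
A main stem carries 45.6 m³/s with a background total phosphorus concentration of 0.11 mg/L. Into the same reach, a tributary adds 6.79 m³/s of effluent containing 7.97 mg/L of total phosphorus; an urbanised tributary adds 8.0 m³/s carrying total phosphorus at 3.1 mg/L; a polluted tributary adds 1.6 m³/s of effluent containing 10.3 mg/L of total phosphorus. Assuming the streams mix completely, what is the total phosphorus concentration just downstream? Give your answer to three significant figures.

Mixed concentration C = ΣQC/ΣQ = (45.60·0.1100 + 6.790·7.970 + 8.000·3.100 + 1.600·10.30) / 61.99 = 100.4/61.99 = 1.620 mg/L.

1.62 mg/L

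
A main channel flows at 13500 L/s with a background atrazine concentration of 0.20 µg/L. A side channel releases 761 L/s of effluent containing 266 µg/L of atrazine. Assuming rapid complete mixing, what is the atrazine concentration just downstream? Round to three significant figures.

Mixed concentration C = ΣQC/ΣQ = (13500·0.2000 + 761.0·266.0) / 14260 = 205100/14260 = 14.38 µg/L.

14.4 µg/L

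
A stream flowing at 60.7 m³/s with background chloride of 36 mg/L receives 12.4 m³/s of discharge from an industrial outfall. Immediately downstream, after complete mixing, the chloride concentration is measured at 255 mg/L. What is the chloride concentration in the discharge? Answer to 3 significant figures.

Mass balance: 60.70·36.00 + 12.40·Cₑ = 73.10·255.0
→ Cₑ = (73.10·255.0 − 60.70·36.00) / 12.40 = 1327 mg/L.

1330 mg/L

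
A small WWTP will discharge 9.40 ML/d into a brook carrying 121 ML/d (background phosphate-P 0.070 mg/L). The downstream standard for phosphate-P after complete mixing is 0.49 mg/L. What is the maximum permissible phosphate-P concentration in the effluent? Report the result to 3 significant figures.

At the limit, (Qr·Cr + Qe·Cₑ)/(Qr + Qe) = 0.49:
Cₑ = (130.4·0.49 − 121.0·0.07000) / 9.400 = 5.896 mg/L.

5.90 mg/L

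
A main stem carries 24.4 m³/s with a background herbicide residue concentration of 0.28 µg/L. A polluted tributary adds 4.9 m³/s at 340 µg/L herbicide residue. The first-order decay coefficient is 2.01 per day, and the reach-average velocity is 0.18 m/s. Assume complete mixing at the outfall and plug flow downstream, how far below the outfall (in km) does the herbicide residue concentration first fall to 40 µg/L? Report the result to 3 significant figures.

2.75 km

After mixing, C = (24.40·0.2800 + 4.900·340.0) / 29.30 = 1673/29.30 = 57.09 µg/L.
Set 57.09·exp(−k·t) = 40 → t = ln(57.09/40)/k = 15290 s = 4.248 h.
Distance = v·t = 0.18·15290 = 2753 m = 2.753 km.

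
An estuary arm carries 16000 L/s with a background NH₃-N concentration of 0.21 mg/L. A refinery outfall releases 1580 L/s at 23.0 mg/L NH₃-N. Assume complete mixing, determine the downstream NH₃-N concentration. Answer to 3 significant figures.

Mass balance: C = (16000·0.2100 + 1580·23.00) / 17580 = 39700/17580 = 2.258 mg/L.

2.26 mg/L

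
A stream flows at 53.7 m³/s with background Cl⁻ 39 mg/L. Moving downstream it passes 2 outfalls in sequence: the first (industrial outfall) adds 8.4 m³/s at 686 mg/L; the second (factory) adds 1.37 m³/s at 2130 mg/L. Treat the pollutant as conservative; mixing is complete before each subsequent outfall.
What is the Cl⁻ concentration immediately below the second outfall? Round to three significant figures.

Below outfall 1: Q → 62.10 m³/s, C = (53.70·39.00 + 8.400·686.0)/62.10 = 126.5 mg/L.
Below outfall 2: Q → 63.47 m³/s, C = (62.10·126.5 + 1.370·2130)/63.47 = 169.8 mg/L.

170 mg/L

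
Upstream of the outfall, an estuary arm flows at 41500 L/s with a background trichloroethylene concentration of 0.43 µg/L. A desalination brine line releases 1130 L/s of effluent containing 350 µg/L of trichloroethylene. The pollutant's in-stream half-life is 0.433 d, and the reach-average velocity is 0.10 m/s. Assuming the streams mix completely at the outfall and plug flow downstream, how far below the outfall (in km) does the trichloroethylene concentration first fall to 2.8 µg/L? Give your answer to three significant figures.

6.70 km

Conservation of mass: C = (41500·0.4300 + 1130·350.0) / 42630 = 413300/42630 = 9.696 µg/L.
Half-life 0.433 d → k = ln 2 / 0.433 = 1.601 d⁻¹.
Set 9.696·exp(−k·t) = 2.8 → t = ln(9.696/2.8)/k = 67040 s = 18.62 h.
Distance = v·t = 0.10·67040 = 6704 m = 6.704 km.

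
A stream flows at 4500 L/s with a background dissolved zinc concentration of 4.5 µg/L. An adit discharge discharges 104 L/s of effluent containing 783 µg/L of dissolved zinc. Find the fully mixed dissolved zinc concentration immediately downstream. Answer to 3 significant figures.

Flow-weighted average: C = (4500·4.500 + 104.0·783.0) / 4604 = 101700/4604 = 22.09 µg/L.

22.1 µg/L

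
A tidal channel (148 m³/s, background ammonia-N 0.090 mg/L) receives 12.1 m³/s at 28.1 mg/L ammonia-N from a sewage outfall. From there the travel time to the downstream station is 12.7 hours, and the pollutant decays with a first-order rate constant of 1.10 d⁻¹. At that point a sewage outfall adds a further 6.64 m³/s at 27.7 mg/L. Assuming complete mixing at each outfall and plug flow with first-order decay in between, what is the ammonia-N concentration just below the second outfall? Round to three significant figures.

2.29 mg/L

Mixed concentration C = ΣQC/ΣQ = (148.0·0.09000 + 12.10·28.10) / 160.1 = 353.3/160.1 = 2.207 mg/L; combined flow 160.1 m³/s.
First-order decay: C = 2.207·exp(−k·t) = 2.207·0.5587 = 1.233 mg/L.
Second outfall: C = (160.1·1.233 + 6.640·27.70)/166.7 = 2.287 mg/L.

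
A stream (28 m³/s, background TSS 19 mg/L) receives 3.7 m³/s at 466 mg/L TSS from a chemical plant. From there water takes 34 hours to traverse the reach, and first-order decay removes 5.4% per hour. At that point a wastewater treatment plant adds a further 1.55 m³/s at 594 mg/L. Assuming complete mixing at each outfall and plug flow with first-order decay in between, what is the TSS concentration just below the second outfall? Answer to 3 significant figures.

Mass balance: C = (28.00·19.00 + 3.700·466.0) / 31.70 = 2256/31.70 = 71.17 mg/L; combined flow 31.70 m³/s.
5.4%/h lost → k = −ln(1 − 0.054) = 0.05551 h⁻¹.
After decay, C = 71.17 × e^(−kt) = 71.17 × 0.1515 = 10.78 mg/L.
At the second outfall, C = (31.70·10.78 + 1.550·594.0) / (31.70 + 1.550) = 37.97 mg/L.

38.0 mg/L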